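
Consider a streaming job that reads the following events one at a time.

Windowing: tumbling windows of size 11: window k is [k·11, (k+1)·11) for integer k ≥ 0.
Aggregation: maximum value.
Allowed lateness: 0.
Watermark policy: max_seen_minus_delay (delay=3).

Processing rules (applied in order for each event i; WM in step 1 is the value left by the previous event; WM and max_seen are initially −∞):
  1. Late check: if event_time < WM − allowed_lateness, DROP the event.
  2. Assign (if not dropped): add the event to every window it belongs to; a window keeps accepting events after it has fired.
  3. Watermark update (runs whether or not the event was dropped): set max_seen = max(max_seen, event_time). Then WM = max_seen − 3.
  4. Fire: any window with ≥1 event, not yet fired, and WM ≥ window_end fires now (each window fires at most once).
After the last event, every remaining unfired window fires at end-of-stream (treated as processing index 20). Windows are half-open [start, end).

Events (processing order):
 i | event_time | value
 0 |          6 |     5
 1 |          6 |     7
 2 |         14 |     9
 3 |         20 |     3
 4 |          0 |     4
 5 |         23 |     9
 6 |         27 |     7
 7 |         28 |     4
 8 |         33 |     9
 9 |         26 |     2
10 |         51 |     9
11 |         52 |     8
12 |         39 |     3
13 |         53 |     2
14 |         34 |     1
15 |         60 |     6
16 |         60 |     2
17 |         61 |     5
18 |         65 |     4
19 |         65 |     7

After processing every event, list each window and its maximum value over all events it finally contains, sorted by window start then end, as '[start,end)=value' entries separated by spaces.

[0,11)=7 [11,22)=9 [22,33)=9 [33,44)=9 [44,55)=9 [55,66)=7

i=0 t=6 v=5: → [0,11); WM=3
i=1 t=6 v=7: → [0,11); WM=3
i=2 t=14 v=9: → [11,22); WM=11; [0,11) fires=7
i=3 t=20 v=3: → [11,22); WM=17
i=4 t=0 v=4: DROP (t<17-0); WM=17
i=5 t=23 v=9: → [22,33); WM=20
i=6 t=27 v=7: → [22,33); WM=24; [11,22) fires=9
i=7 t=28 v=4: → [22,33); WM=25
i=8 t=33 v=9: → [33,44); WM=30
i=9 t=26 v=2: DROP (t<30-0); WM=30
i=10 t=51 v=9: → [44,55); WM=48; [22,33) fires=9 [33,44) fires=9
i=11 t=52 v=8: → [44,55); WM=49
i=12 t=39 v=3: DROP (t<49-0); WM=49
i=13 t=53 v=2: → [44,55); WM=50
i=14 t=34 v=1: DROP (t<50-0); WM=50
i=15 t=60 v=6: → [55,66); WM=57; [44,55) fires=9
i=16 t=60 v=2: → [55,66); WM=57
i=17 t=61 v=5: → [55,66); WM=58
i=18 t=65 v=4: → [55,66); WM=62
i=19 t=65 v=7: → [55,66); WM=62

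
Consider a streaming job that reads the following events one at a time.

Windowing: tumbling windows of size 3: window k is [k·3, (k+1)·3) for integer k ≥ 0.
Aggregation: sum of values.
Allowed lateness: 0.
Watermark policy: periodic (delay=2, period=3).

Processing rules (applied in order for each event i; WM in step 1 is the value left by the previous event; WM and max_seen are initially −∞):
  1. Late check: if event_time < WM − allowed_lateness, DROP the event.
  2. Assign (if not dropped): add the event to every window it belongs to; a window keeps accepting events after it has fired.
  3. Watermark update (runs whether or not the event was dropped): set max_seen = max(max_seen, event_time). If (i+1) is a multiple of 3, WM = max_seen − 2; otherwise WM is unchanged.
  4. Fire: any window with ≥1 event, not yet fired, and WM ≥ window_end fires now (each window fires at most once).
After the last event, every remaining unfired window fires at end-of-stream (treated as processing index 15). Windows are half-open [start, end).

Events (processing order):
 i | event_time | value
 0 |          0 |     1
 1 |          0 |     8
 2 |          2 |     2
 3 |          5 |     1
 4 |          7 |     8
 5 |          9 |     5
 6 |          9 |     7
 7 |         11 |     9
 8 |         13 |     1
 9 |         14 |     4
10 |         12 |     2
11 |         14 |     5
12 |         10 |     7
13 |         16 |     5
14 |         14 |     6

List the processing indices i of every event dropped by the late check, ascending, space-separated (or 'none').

12

i=0 t=0 v=1: → [0,3); WM=−∞
i=1 t=0 v=8: → [0,3); WM=−∞
i=2 t=2 v=2: → [0,3); WM=0
i=3 t=5 v=1: → [3,6); WM=0
i=4 t=7 v=8: → [6,9); WM=0
i=5 t=9 v=5: → [9,12); WM=7; [0,3) fires=11 [3,6) fires=1
i=6 t=9 v=7: → [9,12); WM=7
i=7 t=11 v=9: → [9,12); WM=7
i=8 t=13 v=1: → [12,15); WM=11; [6,9) fires=8
i=9 t=14 v=4: → [12,15); WM=11
i=10 t=12 v=2: → [12,15); WM=11
i=11 t=14 v=5: → [12,15); WM=12; [9,12) fires=21
i=12 t=10 v=7: DROP (t<12-0); WM=12
i=13 t=16 v=5: → [15,18); WM=12
i=14 t=14 v=6: → [12,15); WM=14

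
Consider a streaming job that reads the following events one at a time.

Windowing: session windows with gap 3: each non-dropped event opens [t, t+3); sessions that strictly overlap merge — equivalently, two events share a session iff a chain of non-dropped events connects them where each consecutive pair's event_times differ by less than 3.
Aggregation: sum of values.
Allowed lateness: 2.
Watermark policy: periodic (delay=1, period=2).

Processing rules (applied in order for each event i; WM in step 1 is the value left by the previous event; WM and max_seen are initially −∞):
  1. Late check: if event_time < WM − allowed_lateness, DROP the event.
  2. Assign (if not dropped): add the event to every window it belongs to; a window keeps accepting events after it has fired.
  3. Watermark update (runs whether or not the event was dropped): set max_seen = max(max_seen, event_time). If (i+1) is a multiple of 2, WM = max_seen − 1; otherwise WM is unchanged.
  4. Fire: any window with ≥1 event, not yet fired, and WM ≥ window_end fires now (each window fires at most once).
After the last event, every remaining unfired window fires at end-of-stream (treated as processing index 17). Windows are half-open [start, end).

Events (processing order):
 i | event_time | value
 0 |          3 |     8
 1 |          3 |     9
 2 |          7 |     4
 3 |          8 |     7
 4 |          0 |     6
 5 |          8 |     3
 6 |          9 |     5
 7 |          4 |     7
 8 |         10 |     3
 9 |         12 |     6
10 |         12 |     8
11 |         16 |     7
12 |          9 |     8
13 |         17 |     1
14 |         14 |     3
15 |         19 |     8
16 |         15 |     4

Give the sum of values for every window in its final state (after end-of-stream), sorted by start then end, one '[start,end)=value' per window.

i=0 t=3 v=8: → [3,6); WM=−∞
i=1 t=3 v=9: → [3,6); WM=2
i=2 t=7 v=4: → [7,10); WM=2
i=3 t=8 v=7: → [7,11); WM=7
i=4 t=0 v=6: DROP (t<7-2); WM=7
i=5 t=8 v=3: → [7,11); WM=7
i=6 t=9 v=5: → [7,12); WM=7
i=7 t=4 v=7: DROP (t<7-2); WM=8
i=8 t=10 v=3: → [7,13); WM=8
i=9 t=12 v=6: → [7,15); WM=11
i=10 t=12 v=8: → [7,15); WM=11
i=11 t=16 v=7: → [16,19); WM=15
i=12 t=9 v=8: DROP (t<15-2); WM=15
i=13 t=17 v=1: → [16,20); WM=16
i=14 t=14 v=3: → [7,20); WM=16
i=15 t=19 v=8: → [7,22); WM=18
i=16 t=15 v=4: DROP (t<18-2); WM=18

[3,6)=17 [7,22)=55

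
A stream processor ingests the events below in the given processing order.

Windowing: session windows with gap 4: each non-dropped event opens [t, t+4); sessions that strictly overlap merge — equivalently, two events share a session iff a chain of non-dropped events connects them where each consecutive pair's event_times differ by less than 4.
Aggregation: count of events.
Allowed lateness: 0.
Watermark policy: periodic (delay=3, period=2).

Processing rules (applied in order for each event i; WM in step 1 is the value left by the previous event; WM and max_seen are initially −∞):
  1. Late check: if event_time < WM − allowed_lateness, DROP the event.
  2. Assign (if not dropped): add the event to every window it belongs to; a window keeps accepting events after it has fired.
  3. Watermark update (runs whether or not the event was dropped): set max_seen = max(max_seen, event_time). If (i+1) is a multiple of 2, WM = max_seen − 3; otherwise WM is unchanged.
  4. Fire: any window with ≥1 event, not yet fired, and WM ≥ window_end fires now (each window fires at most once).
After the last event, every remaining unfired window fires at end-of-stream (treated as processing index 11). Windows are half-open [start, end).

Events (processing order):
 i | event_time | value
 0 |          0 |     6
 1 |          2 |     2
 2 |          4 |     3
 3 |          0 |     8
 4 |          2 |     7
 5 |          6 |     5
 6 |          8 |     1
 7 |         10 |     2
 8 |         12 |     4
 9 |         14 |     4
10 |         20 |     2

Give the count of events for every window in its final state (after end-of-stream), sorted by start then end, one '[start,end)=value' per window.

[0,18)=10 [20,24)=1

i=0 t=0 v=6: → [0,4); WM=−∞
i=1 t=2 v=2: → [0,6); WM=-1
i=2 t=4 v=3: → [0,8); WM=-1
i=3 t=0 v=8: → [0,8); WM=1
i=4 t=2 v=7: → [0,8); WM=1
i=5 t=6 v=5: → [0,10); WM=3
i=6 t=8 v=1: → [0,12); WM=3
i=7 t=10 v=2: → [0,14); WM=7
i=8 t=12 v=4: → [0,16); WM=7
i=9 t=14 v=4: → [0,18); WM=11
i=10 t=20 v=2: → [20,24); WM=11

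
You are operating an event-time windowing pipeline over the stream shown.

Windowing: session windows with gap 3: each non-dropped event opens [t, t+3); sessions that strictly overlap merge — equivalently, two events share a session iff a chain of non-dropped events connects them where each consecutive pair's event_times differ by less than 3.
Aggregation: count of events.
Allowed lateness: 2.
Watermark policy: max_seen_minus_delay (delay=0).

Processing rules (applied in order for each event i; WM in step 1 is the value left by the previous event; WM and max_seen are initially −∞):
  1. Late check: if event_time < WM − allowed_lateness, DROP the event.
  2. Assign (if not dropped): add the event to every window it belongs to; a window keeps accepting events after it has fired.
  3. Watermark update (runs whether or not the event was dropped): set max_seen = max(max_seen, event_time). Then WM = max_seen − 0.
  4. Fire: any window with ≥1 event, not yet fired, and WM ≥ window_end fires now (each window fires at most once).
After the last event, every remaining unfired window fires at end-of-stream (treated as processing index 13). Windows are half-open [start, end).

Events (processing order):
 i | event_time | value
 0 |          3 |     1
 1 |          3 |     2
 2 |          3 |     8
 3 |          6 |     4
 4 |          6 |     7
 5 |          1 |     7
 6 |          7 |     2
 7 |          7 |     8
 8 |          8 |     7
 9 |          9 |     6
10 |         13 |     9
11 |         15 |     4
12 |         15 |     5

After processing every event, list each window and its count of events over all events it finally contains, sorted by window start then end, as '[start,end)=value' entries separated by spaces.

i=0 t=3 v=1: → [3,6); WM=3
i=1 t=3 v=2: → [3,6); WM=3
i=2 t=3 v=8: → [3,6); WM=3
i=3 t=6 v=4: → [6,9); WM=6
i=4 t=6 v=7: → [6,9); WM=6
i=5 t=1 v=7: DROP (t<6-2); WM=6
i=6 t=7 v=2: → [6,10); WM=7
i=7 t=7 v=8: → [6,10); WM=7
i=8 t=8 v=7: → [6,11); WM=8
i=9 t=9 v=6: → [6,12); WM=9
i=10 t=13 v=9: → [13,16); WM=13
i=11 t=15 v=4: → [13,18); WM=15
i=12 t=15 v=5: → [13,18); WM=15

[3,6)=3 [6,12)=6 [13,18)=3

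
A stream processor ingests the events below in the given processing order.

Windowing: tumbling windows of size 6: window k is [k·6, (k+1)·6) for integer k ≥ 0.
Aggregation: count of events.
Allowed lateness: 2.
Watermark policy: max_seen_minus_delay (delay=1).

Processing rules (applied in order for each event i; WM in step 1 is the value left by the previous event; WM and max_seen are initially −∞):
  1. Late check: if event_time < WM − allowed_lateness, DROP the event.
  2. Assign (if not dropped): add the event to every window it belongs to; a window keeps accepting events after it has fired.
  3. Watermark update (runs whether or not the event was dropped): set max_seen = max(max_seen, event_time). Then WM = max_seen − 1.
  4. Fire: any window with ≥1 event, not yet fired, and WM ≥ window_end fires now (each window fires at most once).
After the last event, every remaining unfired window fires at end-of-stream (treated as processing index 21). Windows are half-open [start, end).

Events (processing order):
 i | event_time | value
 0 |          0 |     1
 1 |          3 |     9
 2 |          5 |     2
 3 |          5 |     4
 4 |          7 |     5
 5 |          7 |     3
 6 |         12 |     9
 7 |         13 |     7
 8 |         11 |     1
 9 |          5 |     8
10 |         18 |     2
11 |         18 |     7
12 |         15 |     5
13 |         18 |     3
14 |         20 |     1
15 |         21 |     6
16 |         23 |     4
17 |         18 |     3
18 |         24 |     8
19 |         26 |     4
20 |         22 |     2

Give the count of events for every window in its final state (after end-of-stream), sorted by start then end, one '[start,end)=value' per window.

[0,6)=4 [6,12)=3 [12,18)=3 [18,24)=6 [24,30)=2

i=0 t=0 v=1: → [0,6); WM=-1
i=1 t=3 v=9: → [0,6); WM=2
i=2 t=5 v=2: → [0,6); WM=4
i=3 t=5 v=4: → [0,6); WM=4
i=4 t=7 v=5: → [6,12); WM=6; [0,6) fires=4
i=5 t=7 v=3: → [6,12); WM=6
i=6 t=12 v=9: → [12,18); WM=11
i=7 t=13 v=7: → [12,18); WM=12; [6,12) fires=2
i=8 t=11 v=1: → [6,12); WM=12
i=9 t=5 v=8: DROP (t<12-2); WM=12
i=10 t=18 v=2: → [18,24); WM=17
i=11 t=18 v=7: → [18,24); WM=17
i=12 t=15 v=5: → [12,18); WM=17
i=13 t=18 v=3: → [18,24); WM=17
i=14 t=20 v=1: → [18,24); WM=19; [12,18) fires=3
i=15 t=21 v=6: → [18,24); WM=20
i=16 t=23 v=4: → [18,24); WM=22
i=17 t=18 v=3: DROP (t<22-2); WM=22
i=18 t=24 v=8: → [24,30); WM=23
i=19 t=26 v=4: → [24,30); WM=25; [18,24) fires=6
i=20 t=22 v=2: DROP (t<25-2); WM=25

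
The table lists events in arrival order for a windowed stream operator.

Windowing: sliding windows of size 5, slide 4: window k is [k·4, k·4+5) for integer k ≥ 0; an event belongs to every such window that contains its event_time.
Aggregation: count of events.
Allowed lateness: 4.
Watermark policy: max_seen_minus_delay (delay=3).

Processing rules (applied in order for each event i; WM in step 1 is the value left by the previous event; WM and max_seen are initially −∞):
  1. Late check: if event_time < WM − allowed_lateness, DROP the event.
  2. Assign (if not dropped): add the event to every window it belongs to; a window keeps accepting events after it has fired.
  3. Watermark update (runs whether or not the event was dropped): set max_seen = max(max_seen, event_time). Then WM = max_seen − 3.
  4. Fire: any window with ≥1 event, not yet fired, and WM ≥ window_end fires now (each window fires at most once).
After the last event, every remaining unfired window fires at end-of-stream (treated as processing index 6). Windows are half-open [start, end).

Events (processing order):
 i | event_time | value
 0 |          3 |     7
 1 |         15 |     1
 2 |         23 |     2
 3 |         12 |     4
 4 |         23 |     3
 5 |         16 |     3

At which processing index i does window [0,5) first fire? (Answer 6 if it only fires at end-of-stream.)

i=0 t=3 v=7: → [0,5); WM=0
i=1 t=15 v=1: → [12,17); WM=12; [0,5) fires=1
i=2 t=23 v=2: → [20,25); WM=20; [12,17) fires=1
i=3 t=12 v=4: DROP (t<20-4); WM=20
i=4 t=23 v=3: → [20,25); WM=20
i=5 t=16 v=3: → [16,21),[12,17); WM=20

1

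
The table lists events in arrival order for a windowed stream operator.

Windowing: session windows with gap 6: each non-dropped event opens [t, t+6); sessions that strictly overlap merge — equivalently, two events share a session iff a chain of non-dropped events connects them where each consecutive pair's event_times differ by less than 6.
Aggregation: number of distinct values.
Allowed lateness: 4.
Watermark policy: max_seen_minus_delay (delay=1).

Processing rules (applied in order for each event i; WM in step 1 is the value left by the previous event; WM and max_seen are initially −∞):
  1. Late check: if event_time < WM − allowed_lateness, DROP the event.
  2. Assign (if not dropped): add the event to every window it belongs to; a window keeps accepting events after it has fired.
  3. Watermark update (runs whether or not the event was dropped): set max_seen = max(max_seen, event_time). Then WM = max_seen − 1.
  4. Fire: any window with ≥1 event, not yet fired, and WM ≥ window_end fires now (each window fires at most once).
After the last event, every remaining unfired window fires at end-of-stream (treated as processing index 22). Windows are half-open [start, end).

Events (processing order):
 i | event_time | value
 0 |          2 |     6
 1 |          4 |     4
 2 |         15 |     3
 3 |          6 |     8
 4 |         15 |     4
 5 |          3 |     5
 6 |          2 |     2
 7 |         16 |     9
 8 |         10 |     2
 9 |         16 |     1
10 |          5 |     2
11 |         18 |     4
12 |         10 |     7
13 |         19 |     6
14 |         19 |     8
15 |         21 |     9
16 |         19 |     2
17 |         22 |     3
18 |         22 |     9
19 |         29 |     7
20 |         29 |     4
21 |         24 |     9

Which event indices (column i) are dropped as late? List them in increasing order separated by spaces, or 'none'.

3 5 6 8 10 12

i=0 t=2 v=6: → [2,8); WM=1
i=1 t=4 v=4: → [2,10); WM=3
i=2 t=15 v=3: → [15,21); WM=14
i=3 t=6 v=8: DROP (t<14-4); WM=14
i=4 t=15 v=4: → [15,21); WM=14
i=5 t=3 v=5: DROP (t<14-4); WM=14
i=6 t=2 v=2: DROP (t<14-4); WM=14
i=7 t=16 v=9: → [15,22); WM=15
i=8 t=10 v=2: DROP (t<15-4); WM=15
i=9 t=16 v=1: → [15,22); WM=15
i=10 t=5 v=2: DROP (t<15-4); WM=15
i=11 t=18 v=4: → [15,24); WM=17
i=12 t=10 v=7: DROP (t<17-4); WM=17
i=13 t=19 v=6: → [15,25); WM=18
i=14 t=19 v=8: → [15,25); WM=18
i=15 t=21 v=9: → [15,27); WM=20
i=16 t=19 v=2: → [15,27); WM=20
i=17 t=22 v=3: → [15,28); WM=21
i=18 t=22 v=9: → [15,28); WM=21
i=19 t=29 v=7: → [29,35); WM=28
i=20 t=29 v=4: → [29,35); WM=28
i=21 t=24 v=9: → [15,35); WM=28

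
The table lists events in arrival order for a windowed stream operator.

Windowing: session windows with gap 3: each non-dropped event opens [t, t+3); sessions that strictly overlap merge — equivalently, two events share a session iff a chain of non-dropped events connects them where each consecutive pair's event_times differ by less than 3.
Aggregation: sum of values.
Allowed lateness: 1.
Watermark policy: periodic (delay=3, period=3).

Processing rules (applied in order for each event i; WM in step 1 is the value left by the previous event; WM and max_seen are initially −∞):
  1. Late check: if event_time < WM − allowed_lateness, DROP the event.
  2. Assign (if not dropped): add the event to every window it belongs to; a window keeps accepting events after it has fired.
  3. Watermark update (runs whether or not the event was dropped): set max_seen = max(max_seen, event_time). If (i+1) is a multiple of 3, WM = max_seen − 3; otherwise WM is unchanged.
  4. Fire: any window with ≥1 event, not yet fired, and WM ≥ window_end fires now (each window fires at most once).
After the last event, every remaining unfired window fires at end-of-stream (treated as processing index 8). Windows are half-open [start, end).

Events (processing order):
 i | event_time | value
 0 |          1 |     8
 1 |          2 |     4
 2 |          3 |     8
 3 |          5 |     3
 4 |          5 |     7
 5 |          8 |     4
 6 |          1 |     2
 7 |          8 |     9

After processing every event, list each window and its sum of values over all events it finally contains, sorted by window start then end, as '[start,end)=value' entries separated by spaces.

i=0 t=1 v=8: → [1,4); WM=−∞
i=1 t=2 v=4: → [1,5); WM=−∞
i=2 t=3 v=8: → [1,6); WM=0
i=3 t=5 v=3: → [1,8); WM=0
i=4 t=5 v=7: → [1,8); WM=0
i=5 t=8 v=4: → [8,11); WM=5
i=6 t=1 v=2: DROP (t<5-1); WM=5
i=7 t=8 v=9: → [8,11); WM=5

[1,8)=30 [8,11)=13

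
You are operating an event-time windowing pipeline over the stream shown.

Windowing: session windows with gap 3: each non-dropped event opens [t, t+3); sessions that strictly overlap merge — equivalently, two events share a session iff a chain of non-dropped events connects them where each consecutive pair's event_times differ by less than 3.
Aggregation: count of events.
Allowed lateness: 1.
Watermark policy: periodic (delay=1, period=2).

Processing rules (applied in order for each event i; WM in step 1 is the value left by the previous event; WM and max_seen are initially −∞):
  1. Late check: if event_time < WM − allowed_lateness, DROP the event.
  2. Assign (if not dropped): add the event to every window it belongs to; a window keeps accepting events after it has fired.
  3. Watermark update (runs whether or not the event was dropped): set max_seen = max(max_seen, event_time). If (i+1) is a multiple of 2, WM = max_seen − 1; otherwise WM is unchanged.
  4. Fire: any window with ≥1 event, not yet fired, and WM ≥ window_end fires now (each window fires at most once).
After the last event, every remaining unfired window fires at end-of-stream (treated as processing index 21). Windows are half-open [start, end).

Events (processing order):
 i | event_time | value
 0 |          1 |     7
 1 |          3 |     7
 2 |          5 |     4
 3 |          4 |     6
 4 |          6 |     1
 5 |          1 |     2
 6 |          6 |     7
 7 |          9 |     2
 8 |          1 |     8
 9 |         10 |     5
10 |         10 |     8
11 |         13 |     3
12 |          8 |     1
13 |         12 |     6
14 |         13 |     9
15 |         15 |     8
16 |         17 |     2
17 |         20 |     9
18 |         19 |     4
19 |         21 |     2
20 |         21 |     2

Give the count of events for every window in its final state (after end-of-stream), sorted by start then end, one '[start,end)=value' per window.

i=0 t=1 v=7: → [1,4); WM=−∞
i=1 t=3 v=7: → [1,6); WM=2
i=2 t=5 v=4: → [1,8); WM=2
i=3 t=4 v=6: → [1,8); WM=4
i=4 t=6 v=1: → [1,9); WM=4
i=5 t=1 v=2: DROP (t<4-1); WM=5
i=6 t=6 v=7: → [1,9); WM=5
i=7 t=9 v=2: → [9,12); WM=8
i=8 t=1 v=8: DROP (t<8-1); WM=8
i=9 t=10 v=5: → [9,13); WM=9
i=10 t=10 v=8: → [9,13); WM=9
i=11 t=13 v=3: → [13,16); WM=12
i=12 t=8 v=1: DROP (t<12-1); WM=12
i=13 t=12 v=6: → [9,16); WM=12
i=14 t=13 v=9: → [9,16); WM=12
i=15 t=15 v=8: → [9,18); WM=14
i=16 t=17 v=2: → [9,20); WM=14
i=17 t=20 v=9: → [20,23); WM=19
i=18 t=19 v=4: → [9,23); WM=19
i=19 t=21 v=2: → [9,24); WM=20
i=20 t=21 v=2: → [9,24); WM=20

[1,9)=6 [9,24)=12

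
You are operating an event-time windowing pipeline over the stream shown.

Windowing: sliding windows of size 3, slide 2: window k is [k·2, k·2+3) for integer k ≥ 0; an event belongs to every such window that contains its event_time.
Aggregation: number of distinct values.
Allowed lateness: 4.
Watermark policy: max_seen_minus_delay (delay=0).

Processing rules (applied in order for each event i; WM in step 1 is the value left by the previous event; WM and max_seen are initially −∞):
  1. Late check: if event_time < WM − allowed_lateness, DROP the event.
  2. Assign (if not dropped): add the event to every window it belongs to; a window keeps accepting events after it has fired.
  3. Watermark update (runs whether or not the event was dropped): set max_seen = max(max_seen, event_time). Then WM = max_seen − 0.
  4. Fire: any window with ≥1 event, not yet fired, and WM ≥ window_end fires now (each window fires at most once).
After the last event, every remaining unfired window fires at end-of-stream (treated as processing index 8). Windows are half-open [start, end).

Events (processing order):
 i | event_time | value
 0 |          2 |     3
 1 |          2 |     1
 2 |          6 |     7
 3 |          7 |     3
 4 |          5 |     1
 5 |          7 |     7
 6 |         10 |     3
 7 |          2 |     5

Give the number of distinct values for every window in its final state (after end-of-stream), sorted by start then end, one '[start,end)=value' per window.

i=0 t=2 v=3: → [2,5),[0,3); WM=2
i=1 t=2 v=1: → [2,5),[0,3); WM=2
i=2 t=6 v=7: → [6,9),[4,7); WM=6; [0,3) fires=2 [2,5) fires=2
i=3 t=7 v=3: → [6,9); WM=7; [4,7) fires=1
i=4 t=5 v=1: → [4,7); WM=7
i=5 t=7 v=7: → [6,9); WM=7
i=6 t=10 v=3: → [10,13),[8,11); WM=10; [6,9) fires=2
i=7 t=2 v=5: DROP (t<10-4); WM=10

[0,3)=2 [2,5)=2 [4,7)=2 [6,9)=2 [8,11)=1 [10,13)=1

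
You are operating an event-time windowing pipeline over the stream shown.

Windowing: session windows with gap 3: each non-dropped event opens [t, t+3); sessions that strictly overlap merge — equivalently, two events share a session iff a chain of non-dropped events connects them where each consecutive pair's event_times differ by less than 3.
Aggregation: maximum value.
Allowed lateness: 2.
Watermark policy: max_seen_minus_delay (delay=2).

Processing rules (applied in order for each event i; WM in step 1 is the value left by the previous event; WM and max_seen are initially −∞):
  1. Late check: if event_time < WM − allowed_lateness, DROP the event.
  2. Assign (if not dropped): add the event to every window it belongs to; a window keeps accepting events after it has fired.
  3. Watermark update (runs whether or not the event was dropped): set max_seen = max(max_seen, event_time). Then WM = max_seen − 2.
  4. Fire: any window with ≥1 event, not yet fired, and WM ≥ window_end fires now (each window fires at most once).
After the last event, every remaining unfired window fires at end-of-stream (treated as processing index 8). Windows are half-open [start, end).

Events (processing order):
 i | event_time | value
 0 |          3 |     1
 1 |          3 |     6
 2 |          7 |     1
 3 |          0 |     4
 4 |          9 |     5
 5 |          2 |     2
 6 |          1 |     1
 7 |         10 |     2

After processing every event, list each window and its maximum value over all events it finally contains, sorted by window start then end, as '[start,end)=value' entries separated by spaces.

i=0 t=3 v=1: → [3,6); WM=1
i=1 t=3 v=6: → [3,6); WM=1
i=2 t=7 v=1: → [7,10); WM=5
i=3 t=0 v=4: DROP (t<5-2); WM=5
i=4 t=9 v=5: → [7,12); WM=7
i=5 t=2 v=2: DROP (t<7-2); WM=7
i=6 t=1 v=1: DROP (t<7-2); WM=7
i=7 t=10 v=2: → [7,13); WM=8

[3,6)=6 [7,13)=5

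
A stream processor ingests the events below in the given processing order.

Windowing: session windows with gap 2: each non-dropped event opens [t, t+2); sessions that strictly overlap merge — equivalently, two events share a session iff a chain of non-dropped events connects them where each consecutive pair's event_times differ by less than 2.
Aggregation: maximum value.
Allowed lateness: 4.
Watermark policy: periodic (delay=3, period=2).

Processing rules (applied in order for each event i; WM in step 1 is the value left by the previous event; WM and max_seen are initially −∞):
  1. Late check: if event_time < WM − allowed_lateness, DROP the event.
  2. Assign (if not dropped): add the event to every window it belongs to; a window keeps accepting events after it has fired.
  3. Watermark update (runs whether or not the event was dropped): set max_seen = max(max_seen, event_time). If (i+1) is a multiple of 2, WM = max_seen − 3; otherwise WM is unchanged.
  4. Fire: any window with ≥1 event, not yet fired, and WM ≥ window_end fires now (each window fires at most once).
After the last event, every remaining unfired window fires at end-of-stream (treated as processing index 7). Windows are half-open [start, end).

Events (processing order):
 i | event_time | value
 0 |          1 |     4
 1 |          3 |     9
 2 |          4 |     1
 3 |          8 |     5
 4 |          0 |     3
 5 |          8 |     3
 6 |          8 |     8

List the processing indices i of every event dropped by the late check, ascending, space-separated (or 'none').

4

i=0 t=1 v=4: → [1,3); WM=−∞
i=1 t=3 v=9: → [3,5); WM=0
i=2 t=4 v=1: → [3,6); WM=0
i=3 t=8 v=5: → [8,10); WM=5
i=4 t=0 v=3: DROP (t<5-4); WM=5
i=5 t=8 v=3: → [8,10); WM=5
i=6 t=8 v=8: → [8,10); WM=5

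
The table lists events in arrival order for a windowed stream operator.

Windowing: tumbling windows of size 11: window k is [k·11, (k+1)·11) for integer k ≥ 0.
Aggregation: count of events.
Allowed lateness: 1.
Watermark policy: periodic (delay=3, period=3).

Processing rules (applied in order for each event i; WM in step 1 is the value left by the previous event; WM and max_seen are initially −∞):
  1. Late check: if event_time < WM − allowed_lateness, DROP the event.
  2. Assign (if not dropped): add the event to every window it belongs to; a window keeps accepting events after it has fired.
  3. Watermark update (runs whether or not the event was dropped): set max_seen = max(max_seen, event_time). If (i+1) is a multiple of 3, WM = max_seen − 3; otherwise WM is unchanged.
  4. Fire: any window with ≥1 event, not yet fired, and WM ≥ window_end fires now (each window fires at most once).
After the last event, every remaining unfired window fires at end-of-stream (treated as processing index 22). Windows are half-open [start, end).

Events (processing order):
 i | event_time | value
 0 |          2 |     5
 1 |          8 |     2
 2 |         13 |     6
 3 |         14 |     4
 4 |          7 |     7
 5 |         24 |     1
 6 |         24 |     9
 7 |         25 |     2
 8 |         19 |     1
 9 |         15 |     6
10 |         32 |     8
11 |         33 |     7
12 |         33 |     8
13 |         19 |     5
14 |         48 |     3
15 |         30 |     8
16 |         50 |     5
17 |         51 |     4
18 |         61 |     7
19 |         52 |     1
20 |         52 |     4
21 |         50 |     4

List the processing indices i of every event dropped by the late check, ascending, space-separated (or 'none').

4 8 9 13 15 21

i=0 t=2 v=5: → [0,11); WM=−∞
i=1 t=8 v=2: → [0,11); WM=−∞
i=2 t=13 v=6: → [11,22); WM=10
i=3 t=14 v=4: → [11,22); WM=10
i=4 t=7 v=7: DROP (t<10-1); WM=10
i=5 t=24 v=1: → [22,33); WM=21; [0,11) fires=2
i=6 t=24 v=9: → [22,33); WM=21
i=7 t=25 v=2: → [22,33); WM=21
i=8 t=19 v=1: DROP (t<21-1); WM=22; [11,22) fires=2
i=9 t=15 v=6: DROP (t<22-1); WM=22
i=10 t=32 v=8: → [22,33); WM=22
i=11 t=33 v=7: → [33,44); WM=30
i=12 t=33 v=8: → [33,44); WM=30
i=13 t=19 v=5: DROP (t<30-1); WM=30
i=14 t=48 v=3: → [44,55); WM=45; [22,33) fires=4 [33,44) fires=2
i=15 t=30 v=8: DROP (t<45-1); WM=45
i=16 t=50 v=5: → [44,55); WM=45
i=17 t=51 v=4: → [44,55); WM=48
i=18 t=61 v=7: → [55,66); WM=48
i=19 t=52 v=1: → [44,55); WM=48
i=20 t=52 v=4: → [44,55); WM=58; [44,55) fires=5
i=21 t=50 v=4: DROP (t<58-1); WM=58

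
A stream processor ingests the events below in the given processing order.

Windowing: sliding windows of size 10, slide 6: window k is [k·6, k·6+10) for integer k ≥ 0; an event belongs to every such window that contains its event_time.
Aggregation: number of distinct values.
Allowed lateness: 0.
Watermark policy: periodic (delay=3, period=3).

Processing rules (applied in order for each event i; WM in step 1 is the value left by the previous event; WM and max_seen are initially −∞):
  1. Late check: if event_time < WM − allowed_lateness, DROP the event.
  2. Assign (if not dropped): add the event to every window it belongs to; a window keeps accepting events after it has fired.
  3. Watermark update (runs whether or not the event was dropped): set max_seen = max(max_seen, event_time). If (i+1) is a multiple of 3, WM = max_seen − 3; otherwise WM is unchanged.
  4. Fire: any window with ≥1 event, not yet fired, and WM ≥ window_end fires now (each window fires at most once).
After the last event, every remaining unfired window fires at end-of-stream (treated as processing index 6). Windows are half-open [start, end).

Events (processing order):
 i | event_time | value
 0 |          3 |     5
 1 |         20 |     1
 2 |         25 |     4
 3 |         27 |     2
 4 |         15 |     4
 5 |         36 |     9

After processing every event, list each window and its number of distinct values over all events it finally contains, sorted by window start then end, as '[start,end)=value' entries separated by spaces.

i=0 t=3 v=5: → [0,10); WM=−∞
i=1 t=20 v=1: → [18,28),[12,22); WM=−∞
i=2 t=25 v=4: → [24,34),[18,28); WM=22; [0,10) fires=1 [12,22) fires=1
i=3 t=27 v=2: → [24,34),[18,28); WM=22
i=4 t=15 v=4: DROP (t<22-0); WM=22
i=5 t=36 v=9: → [36,46),[30,40); WM=33; [18,28) fires=3

[0,10)=1 [12,22)=1 [18,28)=3 [24,34)=2 [30,40)=1 [36,46)=1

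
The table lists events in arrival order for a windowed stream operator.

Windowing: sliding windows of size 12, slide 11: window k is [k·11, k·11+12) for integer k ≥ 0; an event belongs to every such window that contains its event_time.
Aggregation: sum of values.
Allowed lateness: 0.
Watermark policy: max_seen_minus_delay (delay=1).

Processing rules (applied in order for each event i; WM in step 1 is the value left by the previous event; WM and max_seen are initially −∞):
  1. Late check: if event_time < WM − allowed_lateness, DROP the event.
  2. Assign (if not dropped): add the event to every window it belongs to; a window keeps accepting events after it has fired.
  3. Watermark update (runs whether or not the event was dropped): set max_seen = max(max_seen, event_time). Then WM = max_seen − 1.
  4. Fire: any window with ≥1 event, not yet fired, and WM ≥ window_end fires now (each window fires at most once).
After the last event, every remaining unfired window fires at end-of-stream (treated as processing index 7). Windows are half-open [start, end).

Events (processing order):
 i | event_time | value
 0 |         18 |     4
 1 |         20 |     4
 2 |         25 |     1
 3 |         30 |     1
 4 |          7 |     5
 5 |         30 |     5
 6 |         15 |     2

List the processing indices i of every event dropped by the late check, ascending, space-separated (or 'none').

i=0 t=18 v=4: → [11,23); WM=17
i=1 t=20 v=4: → [11,23); WM=19
i=2 t=25 v=1: → [22,34); WM=24; [11,23) fires=8
i=3 t=30 v=1: → [22,34); WM=29
i=4 t=7 v=5: DROP (t<29-0); WM=29
i=5 t=30 v=5: → [22,34); WM=29
i=6 t=15 v=2: DROP (t<29-0); WM=29

4 6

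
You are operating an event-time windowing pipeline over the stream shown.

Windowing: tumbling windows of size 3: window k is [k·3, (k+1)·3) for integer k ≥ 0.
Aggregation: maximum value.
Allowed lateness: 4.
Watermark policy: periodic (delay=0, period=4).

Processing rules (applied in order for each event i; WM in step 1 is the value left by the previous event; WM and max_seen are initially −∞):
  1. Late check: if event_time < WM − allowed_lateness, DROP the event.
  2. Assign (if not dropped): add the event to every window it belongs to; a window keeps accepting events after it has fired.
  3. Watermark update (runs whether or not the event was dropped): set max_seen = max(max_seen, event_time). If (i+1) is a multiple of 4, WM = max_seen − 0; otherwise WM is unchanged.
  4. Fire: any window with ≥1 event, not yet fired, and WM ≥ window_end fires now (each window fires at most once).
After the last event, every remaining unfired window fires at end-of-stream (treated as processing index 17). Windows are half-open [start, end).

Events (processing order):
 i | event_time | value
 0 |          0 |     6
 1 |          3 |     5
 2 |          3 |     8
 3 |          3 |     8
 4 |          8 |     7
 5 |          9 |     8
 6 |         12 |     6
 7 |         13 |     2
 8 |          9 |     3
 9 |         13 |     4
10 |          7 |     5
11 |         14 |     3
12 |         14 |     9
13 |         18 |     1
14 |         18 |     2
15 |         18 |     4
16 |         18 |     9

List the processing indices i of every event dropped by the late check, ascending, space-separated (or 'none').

i=0 t=0 v=6: → [0,3); WM=−∞
i=1 t=3 v=5: → [3,6); WM=−∞
i=2 t=3 v=8: → [3,6); WM=−∞
i=3 t=3 v=8: → [3,6); WM=3; [0,3) fires=6
i=4 t=8 v=7: → [6,9); WM=3
i=5 t=9 v=8: → [9,12); WM=3
i=6 t=12 v=6: → [12,15); WM=3
i=7 t=13 v=2: → [12,15); WM=13; [3,6) fires=8 [6,9) fires=7 [9,12) fires=8
i=8 t=9 v=3: → [9,12); WM=13
i=9 t=13 v=4: → [12,15); WM=13
i=10 t=7 v=5: DROP (t<13-4); WM=13
i=11 t=14 v=3: → [12,15); WM=14
i=12 t=14 v=9: → [12,15); WM=14
i=13 t=18 v=1: → [18,21); WM=14
i=14 t=18 v=2: → [18,21); WM=14
i=15 t=18 v=4: → [18,21); WM=18; [12,15) fires=9
i=16 t=18 v=9: → [18,21); WM=18

10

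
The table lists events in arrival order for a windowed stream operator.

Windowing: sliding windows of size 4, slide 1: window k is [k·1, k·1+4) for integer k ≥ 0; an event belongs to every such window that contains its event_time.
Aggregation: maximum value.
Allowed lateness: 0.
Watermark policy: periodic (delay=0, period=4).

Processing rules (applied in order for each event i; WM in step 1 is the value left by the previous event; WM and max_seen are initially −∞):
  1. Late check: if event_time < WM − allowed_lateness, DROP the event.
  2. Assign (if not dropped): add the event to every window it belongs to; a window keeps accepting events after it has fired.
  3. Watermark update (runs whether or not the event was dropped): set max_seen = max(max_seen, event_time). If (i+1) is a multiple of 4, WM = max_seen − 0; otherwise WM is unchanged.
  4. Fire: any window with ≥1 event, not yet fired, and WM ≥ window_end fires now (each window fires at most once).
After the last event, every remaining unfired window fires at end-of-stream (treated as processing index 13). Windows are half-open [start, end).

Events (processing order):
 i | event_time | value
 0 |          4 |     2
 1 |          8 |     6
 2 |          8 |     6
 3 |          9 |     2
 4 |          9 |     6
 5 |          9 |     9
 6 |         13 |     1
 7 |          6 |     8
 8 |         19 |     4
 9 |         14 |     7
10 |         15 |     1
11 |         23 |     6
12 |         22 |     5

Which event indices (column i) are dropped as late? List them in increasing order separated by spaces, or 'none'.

i=0 t=4 v=2: → [4,8),[3,7),[2,6),[1,5); WM=−∞
i=1 t=8 v=6: → [8,12),[7,11),[6,10),[5,9); WM=−∞
i=2 t=8 v=6: → [8,12),[7,11),[6,10),[5,9); WM=−∞
i=3 t=9 v=2: → [9,13),[8,12),[7,11),[6,10); WM=9; [1,5) fires=2 [2,6) fires=2 [3,7) fires=2 [4,8) fires=2 [5,9) fires=6
i=4 t=9 v=6: → [9,13),[8,12),[7,11),[6,10); WM=9
i=5 t=9 v=9: → [9,13),[8,12),[7,11),[6,10); WM=9
i=6 t=13 v=1: → [13,17),[12,16),[11,15),[10,14); WM=9
i=7 t=6 v=8: DROP (t<9-0); WM=13; [6,10) fires=9 [7,11) fires=9 [8,12) fires=9 [9,13) fires=9
i=8 t=19 v=4: → [19,23),[18,22),[17,21),[16,20); WM=13
i=9 t=14 v=7: → [14,18),[13,17),[12,16),[11,15); WM=13
i=10 t=15 v=1: → [15,19),[14,18),[13,17),[12,16); WM=13
i=11 t=23 v=6: → [23,27),[22,26),[21,25),[20,24); WM=23; [10,14) fires=1 [11,15) fires=7 [12,16) fires=7 [13,17) fires=7 [14,18) fires=7 [15,19) fires=1 [16,20) fires=4 [17,21) fires=4 [18,22) fires=4 [19,23) fires=4
i=12 t=22 v=5: DROP (t<23-0); WM=23

7 12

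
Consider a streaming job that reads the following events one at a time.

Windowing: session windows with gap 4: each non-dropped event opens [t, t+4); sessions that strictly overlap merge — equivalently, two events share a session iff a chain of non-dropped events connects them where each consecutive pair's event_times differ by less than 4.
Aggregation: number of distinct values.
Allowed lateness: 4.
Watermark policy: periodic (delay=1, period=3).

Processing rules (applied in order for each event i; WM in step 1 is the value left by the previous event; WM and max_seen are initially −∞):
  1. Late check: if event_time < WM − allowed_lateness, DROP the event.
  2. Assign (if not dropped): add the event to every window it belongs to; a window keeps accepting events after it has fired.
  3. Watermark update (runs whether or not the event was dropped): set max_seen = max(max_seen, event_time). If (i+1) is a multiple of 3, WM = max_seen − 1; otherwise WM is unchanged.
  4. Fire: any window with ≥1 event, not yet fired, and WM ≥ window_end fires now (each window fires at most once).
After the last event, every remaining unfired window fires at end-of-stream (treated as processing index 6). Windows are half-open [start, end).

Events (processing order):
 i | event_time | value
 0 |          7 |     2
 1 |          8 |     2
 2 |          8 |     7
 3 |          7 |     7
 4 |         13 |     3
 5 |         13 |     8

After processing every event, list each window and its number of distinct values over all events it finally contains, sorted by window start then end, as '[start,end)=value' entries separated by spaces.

[7,12)=2 [13,17)=2

i=0 t=7 v=2: → [7,11); WM=−∞
i=1 t=8 v=2: → [7,12); WM=−∞
i=2 t=8 v=7: → [7,12); WM=7
i=3 t=7 v=7: → [7,12); WM=7
i=4 t=13 v=3: → [13,17); WM=7
i=5 t=13 v=8: → [13,17); WM=12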